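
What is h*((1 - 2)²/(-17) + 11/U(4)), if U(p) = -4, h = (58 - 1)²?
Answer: -620559/68 ≈ -9125.9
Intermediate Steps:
h = 3249 (h = 57² = 3249)
h*((1 - 2)²/(-17) + 11/U(4)) = 3249*((1 - 2)²/(-17) + 11/(-4)) = 3249*((-1)²*(-1/17) + 11*(-¼)) = 3249*(1*(-1/17) - 11/4) = 3249*(-1/17 - 11/4) = 3249*(-191/68) = -620559/68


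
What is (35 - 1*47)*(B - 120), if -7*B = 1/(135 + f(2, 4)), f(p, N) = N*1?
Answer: 1401132/973 ≈ 1440.0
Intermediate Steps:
f(p, N) = N
B = -1/973 (B = -1/(7*(135 + 4)) = -⅐/139 = -⅐*1/139 = -1/973 ≈ -0.0010277)
(35 - 1*47)*(B - 120) = (35 - 1*47)*(-1/973 - 120) = (35 - 47)*(-116761/973) = -12*(-116761/973) = 1401132/973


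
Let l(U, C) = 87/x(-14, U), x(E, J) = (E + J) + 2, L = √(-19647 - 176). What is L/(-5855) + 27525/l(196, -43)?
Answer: 1688200/29 - I*√19823/5855 ≈ 58214.0 - 0.024047*I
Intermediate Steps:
L = I*√19823 (L = √(-19823) = I*√19823 ≈ 140.79*I)
x(E, J) = 2 + E + J
l(U, C) = 87/(-12 + U) (l(U, C) = 87/(2 - 14 + U) = 87/(-12 + U))
L/(-5855) + 27525/l(196, -43) = (I*√19823)/(-5855) + 27525/((87/(-12 + 196))) = (I*√19823)*(-1/5855) + 27525/((87/184)) = -I*√19823/5855 + 27525/((87*(1/184))) = -I*√19823/5855 + 27525/(87/184) = -I*√19823/5855 + 27525*(184/87) = -I*√19823/5855 + 1688200/29 = 1688200/29 - I*√19823/5855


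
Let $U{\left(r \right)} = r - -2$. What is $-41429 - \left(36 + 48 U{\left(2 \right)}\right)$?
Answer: $-41657$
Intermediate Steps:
$U{\left(r \right)} = 2 + r$ ($U{\left(r \right)} = r + 2 = 2 + r$)
$-41429 - \left(36 + 48 U{\left(2 \right)}\right) = -41429 - \left(36 + 48 \left(2 + 2\right)\right) = -41429 - 228 = -41657$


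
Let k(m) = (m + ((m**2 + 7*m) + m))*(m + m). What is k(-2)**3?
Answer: 175616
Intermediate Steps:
k(m) = 2*m*(m**2 + 9*m) (k(m) = (m + (m**2 + 8*m))*(2*m) = (m**2 + 9*m)*(2*m) = 2*m*(m**2 + 9*m))
k(-2)**3 = (2*(-2)**2*(9 - 2))**3 = (2*4*7)**3 = 56**3 = 175616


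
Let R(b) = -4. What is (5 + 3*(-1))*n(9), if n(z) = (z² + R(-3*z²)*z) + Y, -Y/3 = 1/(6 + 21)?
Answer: 808/9 ≈ 89.778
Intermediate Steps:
Y = -⅑ (Y = -3/(6 + 21) = -3/27 = -3*1/27 = -⅑ ≈ -0.11111)
n(z) = -⅑ + z² - 4*z (n(z) = (z² - 4*z) - ⅑ = -⅑ + z² - 4*z)
(5 + 3*(-1))*n(9) = (5 + 3*(-1))*(-⅑ + 9² - 4*9) = (5 - 3)*(-⅑ + 81 - 36) = 2*(404/9) = 808/9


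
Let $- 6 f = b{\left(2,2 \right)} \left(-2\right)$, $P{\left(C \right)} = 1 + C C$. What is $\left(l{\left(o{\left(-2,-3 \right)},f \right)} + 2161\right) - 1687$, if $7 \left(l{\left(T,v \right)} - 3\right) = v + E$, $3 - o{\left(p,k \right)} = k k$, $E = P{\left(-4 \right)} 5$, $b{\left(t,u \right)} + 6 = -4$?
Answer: $\frac{1466}{3} \approx 488.67$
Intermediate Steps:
$b{\left(t,u \right)} = -10$ ($b{\left(t,u \right)} = -6 - 4 = -10$)
$P{\left(C \right)} = 1 + C^{2}$
$f = - \frac{10}{3}$ ($f = - \frac{\left(-10\right) \left(-2\right)}{6} = \left(- \frac{1}{6}\right) 20 = - \frac{10}{3} \approx -3.3333$)
$E = 85$ ($E = \left(1 + \left(-4\right)^{2}\right) 5 = \left(1 + 16\right) 5 = 17 \cdot 5 = 85$)
$o{\left(p,k \right)} = 3 - k^{2}$ ($o{\left(p,k \right)} = 3 - k k = 3 - k^{2}$)
$l{\left(T,v \right)} = \frac{106}{7} + \frac{v}{7}$ ($l{\left(T,v \right)} = 3 + \frac{v + 85}{7} = 3 + \frac{85 + v}{7} = 3 + \left(\frac{85}{7} + \frac{v}{7}\right) = \frac{106}{7} + \frac{v}{7}$)
$\left(l{\left(o{\left(-2,-3 \right)},f \right)} + 2161\right) - 1687 = \left(\left(\frac{106}{7} + \frac{1}{7} \left(- \frac{10}{3}\right)\right) + 2161\right) - 1687 = \left(\left(\frac{106}{7} - \frac{10}{21}\right) + 2161\right) - 1687 = \left(\frac{44}{3} + 2161\right) - 1687 = \frac{6527}{3} - 1687 = \frac{1466}{3}$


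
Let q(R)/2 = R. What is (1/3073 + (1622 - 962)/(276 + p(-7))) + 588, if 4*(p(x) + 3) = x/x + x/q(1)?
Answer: 3953515015/6696067 ≈ 590.42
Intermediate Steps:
q(R) = 2*R
p(x) = -11/4 + x/8 (p(x) = -3 + (x/x + x/((2*1)))/4 = -3 + (1 + x/2)/4 = -3 + (¼ + x/8) = -11/4 + x/8)
(1/3073 + (1622 - 962)/(276 + p(-7))) + 588 = (1/3073 + (1622 - 962)/(276 + (-11/4 + (⅛)*(-7)))) + 588 = (1/3073 + 660/(276 + (-11/4 - 7/8))) + 588 = (1/3073 + 660/(276 - 29/8)) + 588 = (1/3073 + 660/(2179/8)) + 588 = (1/3073 + 660*(8/2179)) + 588 = (1/3073 + 5280/2179) + 588 = 16227619/6696067 + 588 = 3953515015/6696067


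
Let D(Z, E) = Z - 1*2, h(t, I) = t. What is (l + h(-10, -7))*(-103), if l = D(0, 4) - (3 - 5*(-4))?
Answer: 3605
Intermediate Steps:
D(Z, E) = -2 + Z (D(Z, E) = Z - 2 = -2 + Z)
l = -25 (l = (-2 + 0) - (3 - 5*(-4)) = -2 - (3 + 20) = -2 - 1*23 = -2 - 23 = -25)
(l + h(-10, -7))*(-103) = (-25 - 10)*(-103) = -35*(-103) = 3605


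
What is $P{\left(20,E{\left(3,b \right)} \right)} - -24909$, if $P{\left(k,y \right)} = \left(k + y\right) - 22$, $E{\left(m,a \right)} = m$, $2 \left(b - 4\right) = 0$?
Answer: $24910$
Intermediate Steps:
$b = 4$ ($b = 4 + \frac{1}{2} \cdot 0 = 4 + 0 = 4$)
$P{\left(k,y \right)} = -22 + k + y$
$P{\left(20,E{\left(3,b \right)} \right)} - -24909 = \left(-22 + 20 + 3\right) - -24909 = 1 + 24909 = 24910$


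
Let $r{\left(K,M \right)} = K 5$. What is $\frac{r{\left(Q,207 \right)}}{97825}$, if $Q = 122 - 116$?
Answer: $\frac{6}{19565} \approx 0.00030667$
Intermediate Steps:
$Q = 6$
$r{\left(K,M \right)} = 5 K$
$\frac{r{\left(Q,207 \right)}}{97825} = \frac{5 \cdot 6}{97825} = 30 \cdot \frac{1}{97825} = \frac{6}{19565}$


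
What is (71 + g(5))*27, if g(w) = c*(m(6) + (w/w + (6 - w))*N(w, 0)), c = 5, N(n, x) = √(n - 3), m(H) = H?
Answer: 2727 + 270*√2 ≈ 3108.8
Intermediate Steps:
N(n, x) = √(-3 + n)
g(w) = 30 + 5*√(-3 + w)*(7 - w) (g(w) = 5*(6 + (w/w + (6 - w))*√(-3 + w)) = 5*(6 + (1 + (6 - w))*√(-3 + w)) = 5*(6 + (7 - w)*√(-3 + w)) = 5*(6 + √(-3 + w)*(7 - w)) = 30 + 5*√(-3 + w)*(7 - w))
(71 + g(5))*27 = (71 + (30 + 35*√(-3 + 5) - 5*5*√(-3 + 5)))*27 = (71 + (30 + 35*√2 - 5*5*√2))*27 = (71 + (30 + 35*√2 - 25*√2))*27 = (71 + (30 + 10*√2))*27 = (101 + 10*√2)*27 = 2727 + 270*√2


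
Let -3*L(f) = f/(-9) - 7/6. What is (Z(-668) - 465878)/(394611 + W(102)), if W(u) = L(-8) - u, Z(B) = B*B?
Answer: -1061316/21303491 ≈ -0.049819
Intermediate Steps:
L(f) = 7/18 + f/27 (L(f) = -(f/(-9) - 7/6)/3 = -(f*(-1/9) - 7*1/6)/3 = -(-f/9 - 7/6)/3 = -(-7/6 - f/9)/3 = 7/18 + f/27)
Z(B) = B**2
W(u) = 5/54 - u (W(u) = (7/18 + (1/27)*(-8)) - u = (7/18 - 8/27) - u = 5/54 - u)
(Z(-668) - 465878)/(394611 + W(102)) = ((-668)**2 - 465878)/(394611 + (5/54 - 1*102)) = (446224 - 465878)/(394611 + (5/54 - 102)) = -19654/(394611 - 5503/54) = -19654/21303491/54 = -19654*54/21303491 = -1061316/21303491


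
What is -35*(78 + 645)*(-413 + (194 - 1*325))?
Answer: 13765920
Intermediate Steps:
-35*(78 + 645)*(-413 + (194 - 1*325)) = -25305*(-413 + (194 - 325)) = -25305*(-413 - 131) = -25305*(-544) = -35*(-393312) = 13765920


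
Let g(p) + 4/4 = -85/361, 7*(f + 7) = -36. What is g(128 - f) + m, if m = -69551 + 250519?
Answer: 65329002/361 ≈ 1.8097e+5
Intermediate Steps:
f = -85/7 (f = -7 + (⅐)*(-36) = -7 - 36/7 = -85/7 ≈ -12.143)
g(p) = -446/361 (g(p) = -1 - 85/361 = -446/361)
m = 180968
g(128 - f) + m = -446/361 + 180968 = 65329002/361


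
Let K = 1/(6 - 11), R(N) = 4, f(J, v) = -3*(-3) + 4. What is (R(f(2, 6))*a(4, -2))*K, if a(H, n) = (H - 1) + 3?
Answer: -24/5 ≈ -4.8000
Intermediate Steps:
f(J, v) = 13 (f(J, v) = 9 + 4 = 13)
a(H, n) = 2 + H (a(H, n) = (-1 + H) + 3 = 2 + H)
K = -⅕ (K = 1/(-5) = -⅕ ≈ -0.20000)
(R(f(2, 6))*a(4, -2))*K = (4*(2 + 4))*(-⅕) = (4*6)*(-⅕) = 24*(-⅕) = -24/5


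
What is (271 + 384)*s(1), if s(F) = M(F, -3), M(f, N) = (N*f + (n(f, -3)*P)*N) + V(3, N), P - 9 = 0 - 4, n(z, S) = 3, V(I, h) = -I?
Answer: -33405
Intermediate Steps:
P = 5 (P = 9 + (0 - 4) = 9 - 4 = 5)
M(f, N) = -3 + 15*N + N*f (M(f, N) = (N*f + (3*5)*N) - 1*3 = (N*f + 15*N) - 3 = (15*N + N*f) - 3 = -3 + 15*N + N*f)
s(F) = -48 - 3*F (s(F) = -3 + 15*(-3) - 3*F = -3 - 45 - 3*F = -48 - 3*F)
(271 + 384)*s(1) = (271 + 384)*(-48 - 3*1) = 655*(-48 - 3) = 655*(-51) = -33405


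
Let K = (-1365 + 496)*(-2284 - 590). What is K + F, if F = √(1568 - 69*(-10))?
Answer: 2497506 + √2258 ≈ 2.4976e+6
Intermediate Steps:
F = √2258 (F = √(1568 + 690) = √2258 ≈ 47.518)
K = 2497506 (K = -869*(-2874) = 2497506)
K + F = 2497506 + √2258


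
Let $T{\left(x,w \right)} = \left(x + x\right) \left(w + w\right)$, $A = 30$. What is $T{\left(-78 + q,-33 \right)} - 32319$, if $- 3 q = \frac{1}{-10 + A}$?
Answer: $- \frac{110104}{5} \approx -22021.0$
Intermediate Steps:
$q = - \frac{1}{60}$ ($q = - \frac{1}{3 \left(-10 + 30\right)} = - \frac{1}{3 \cdot 20} = \left(- \frac{1}{3}\right) \frac{1}{20} = - \frac{1}{60} \approx -0.016667$)
$T{\left(x,w \right)} = 4 w x$ ($T{\left(x,w \right)} = 2 x 2 w = 4 w x$)
$T{\left(-78 + q,-33 \right)} - 32319 = 4 \left(-33\right) \left(-78 - \frac{1}{60}\right) - 32319 = 4 \left(-33\right) \left(- \frac{4681}{60}\right) - 32319 = \frac{51491}{5} - 32319 = - \frac{110104}{5}$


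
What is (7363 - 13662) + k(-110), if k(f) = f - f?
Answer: -6299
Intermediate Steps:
k(f) = 0
(7363 - 13662) + k(-110) = (7363 - 13662) + 0 = -6299 + 0 = -6299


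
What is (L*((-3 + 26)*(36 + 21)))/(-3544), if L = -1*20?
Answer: 6555/886 ≈ 7.3984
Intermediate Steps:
L = -20
(L*((-3 + 26)*(36 + 21)))/(-3544) = -20*(-3 + 26)*(36 + 21)/(-3544) = -460*57*(-1/3544) = -20*1311*(-1/3544) = -26220*(-1/3544) = 6555/886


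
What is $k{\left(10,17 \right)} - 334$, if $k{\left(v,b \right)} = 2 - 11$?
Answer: $-343$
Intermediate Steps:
$k{\left(v,b \right)} = -9$ ($k{\left(v,b \right)} = 2 - 11 = -9$)
$k{\left(10,17 \right)} - 334 = -9 - 334 = -343$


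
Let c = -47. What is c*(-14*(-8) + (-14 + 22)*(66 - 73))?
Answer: -2632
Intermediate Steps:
c*(-14*(-8) + (-14 + 22)*(66 - 73)) = -47*(-14*(-8) + (-14 + 22)*(66 - 73)) = -47*(112 + 8*(-7)) = -47*(112 - 56) = -47*56 = -2632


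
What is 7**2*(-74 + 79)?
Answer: 245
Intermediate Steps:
7**2*(-74 + 79) = 49*5 = 245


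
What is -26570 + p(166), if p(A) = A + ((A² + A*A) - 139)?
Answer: 28569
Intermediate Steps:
p(A) = -139 + A + 2*A² (p(A) = A + ((A² + A²) - 139) = A + (2*A² - 139) = A + (-139 + 2*A²) = -139 + A + 2*A²)
-26570 + p(166) = -26570 + (-139 + 166 + 2*166²) = -26570 + (-139 + 166 + 2*27556) = -26570 + (-139 + 166 + 55112) = -26570 + 55139 = 28569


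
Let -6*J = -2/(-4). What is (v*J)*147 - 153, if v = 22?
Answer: -845/2 ≈ -422.50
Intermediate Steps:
J = -1/12 (J = -(-1)/(3*(-4)) = -(-1)*(-1)/(3*4) = -1/6*1/2 = -1/12 ≈ -0.083333)
(v*J)*147 - 153 = (22*(-1/12))*147 - 153 = -11/6*147 - 153 = -539/2 - 153 = -845/2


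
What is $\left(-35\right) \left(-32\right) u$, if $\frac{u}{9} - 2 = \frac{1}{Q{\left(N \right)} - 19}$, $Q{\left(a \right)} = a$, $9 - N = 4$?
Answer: $19440$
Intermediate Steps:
$N = 5$ ($N = 9 - 4 = 5$)
$u = \frac{243}{14}$ ($u = 18 + \frac{9}{5 - 19} = 18 + \frac{9}{-14} = 18 + 9 \left(- \frac{1}{14}\right) = 18 - \frac{9}{14} = \frac{243}{14} \approx 17.357$)
$\left(-35\right) \left(-32\right) u = \left(-35\right) \left(-32\right) \frac{243}{14} = 1120 \cdot \frac{243}{14} = 19440$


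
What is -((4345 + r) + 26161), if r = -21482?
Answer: -9024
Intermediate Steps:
-((4345 + r) + 26161) = -((4345 - 21482) + 26161) = -(-17137 + 26161) = -1*9024 = -9024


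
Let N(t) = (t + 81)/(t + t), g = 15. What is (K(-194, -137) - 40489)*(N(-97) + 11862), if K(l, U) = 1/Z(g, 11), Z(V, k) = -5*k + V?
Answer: -931751258471/1940 ≈ -4.8028e+8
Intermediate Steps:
Z(V, k) = V - 5*k
N(t) = (81 + t)/(2*t) (N(t) = (81 + t)/((2*t)) = (81 + t)*(1/(2*t)) = (81 + t)/(2*t))
K(l, U) = -1/40 (K(l, U) = 1/(15 - 5*11) = 1/(15 - 55) = 1/(-40) = -1/40)
(K(-194, -137) - 40489)*(N(-97) + 11862) = (-1/40 - 40489)*((1/2)*(81 - 97)/(-97) + 11862) = -1619561*((1/2)*(-1/97)*(-16) + 11862)/40 = -1619561*(8/97 + 11862)/40 = -1619561/40*1150622/97 = -931751258471/1940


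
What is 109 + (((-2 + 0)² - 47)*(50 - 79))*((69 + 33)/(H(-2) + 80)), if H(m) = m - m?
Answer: 67957/40 ≈ 1698.9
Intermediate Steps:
H(m) = 0
109 + (((-2 + 0)² - 47)*(50 - 79))*((69 + 33)/(H(-2) + 80)) = 109 + (((-2 + 0)² - 47)*(50 - 79))*((69 + 33)/(0 + 80)) = 109 + (((-2)² - 47)*(-29))*(102/80) = 109 + ((4 - 47)*(-29))*(102*(1/80)) = 109 - 43*(-29)*(51/40) = 109 + 1247*(51/40) = 109 + 63597/40 = 67957/40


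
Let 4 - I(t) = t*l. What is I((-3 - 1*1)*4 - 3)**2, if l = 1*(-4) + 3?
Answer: 225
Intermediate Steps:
l = -1 (l = -4 + 3 = -1)
I(t) = 4 + t (I(t) = 4 - t*(-1) = 4 - (-1)*t = 4 + t)
I((-3 - 1*1)*4 - 3)**2 = (4 + ((-3 - 1*1)*4 - 3))**2 = (4 + ((-3 - 1)*4 - 3))**2 = (4 + (-4*4 - 3))**2 = (4 + (-16 - 3))**2 = (4 - 19)**2 = (-15)**2 = 225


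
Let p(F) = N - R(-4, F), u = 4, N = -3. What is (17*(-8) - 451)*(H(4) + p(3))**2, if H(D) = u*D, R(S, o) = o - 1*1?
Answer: -71027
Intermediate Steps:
R(S, o) = -1 + o (R(S, o) = o - 1 = -1 + o)
H(D) = 4*D
p(F) = -2 - F (p(F) = -3 - (-1 + F) = -3 + (1 - F) = -2 - F)
(17*(-8) - 451)*(H(4) + p(3))**2 = (17*(-8) - 451)*(4*4 + (-2 - 1*3))**2 = (-136 - 451)*(16 + (-2 - 3))**2 = -587*(16 - 5)**2 = -587*11**2 = -587*121 = -71027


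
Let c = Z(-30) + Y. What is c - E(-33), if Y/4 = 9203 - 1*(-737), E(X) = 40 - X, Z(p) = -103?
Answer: 39584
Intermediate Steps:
Y = 39760 (Y = 4*(9203 - 1*(-737)) = 4*(9203 + 737) = 4*9940 = 39760)
c = 39657 (c = -103 + 39760 = 39657)
c - E(-33) = 39657 - (40 - 1*(-33)) = 39657 - (40 + 33) = 39657 - 1*73 = 39657 - 73 = 39584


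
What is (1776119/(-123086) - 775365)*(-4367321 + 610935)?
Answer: 179251645613936237/61543 ≈ 2.9126e+12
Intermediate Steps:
(1776119/(-123086) - 775365)*(-4367321 + 610935) = (1776119*(-1/123086) - 775365)*(-3756386) = (-1776119/123086 - 775365)*(-3756386) = -95438352509/123086*(-3756386) = 179251645613936237/61543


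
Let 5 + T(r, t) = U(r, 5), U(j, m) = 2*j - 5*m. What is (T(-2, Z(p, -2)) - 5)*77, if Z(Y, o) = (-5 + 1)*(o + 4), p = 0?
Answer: -3003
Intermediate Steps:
U(j, m) = -5*m + 2*j
Z(Y, o) = -16 - 4*o (Z(Y, o) = -4*(4 + o) = -16 - 4*o)
T(r, t) = -30 + 2*r (T(r, t) = -5 + (-5*5 + 2*r) = -5 + (-25 + 2*r) = -30 + 2*r)
(T(-2, Z(p, -2)) - 5)*77 = ((-30 + 2*(-2)) - 5)*77 = ((-30 - 4) - 5)*77 = (-34 - 5)*77 = -39*77 = -3003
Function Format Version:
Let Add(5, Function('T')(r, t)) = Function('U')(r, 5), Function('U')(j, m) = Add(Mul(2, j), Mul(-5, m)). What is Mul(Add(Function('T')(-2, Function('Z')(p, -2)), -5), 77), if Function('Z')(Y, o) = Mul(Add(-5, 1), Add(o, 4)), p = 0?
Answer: -3003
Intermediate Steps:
Function('U')(j, m) = Add(Mul(-5, m), Mul(2, j))
Function('Z')(Y, o) = Add(-16, Mul(-4, o)) (Function('Z')(Y, o) = Mul(-4, Add(4, o)) = Add(-16, Mul(-4, o)))
Function('T')(r, t) = Add(-30, Mul(2, r)) (Function('T')(r, t) = Add(-5, Add(Mul(-5, 5), Mul(2, r))) = Add(-5, Add(-25, Mul(2, r))) = Add(-30, Mul(2, r)))
Mul(Add(Function('T')(-2, Function('Z')(p, -2)), -5), 77) = Mul(Add(Add(-30, Mul(2, -2)), -5), 77) = Mul(Add(Add(-30, -4), -5), 77) = Mul(Add(-34, -5), 77) = Mul(-39, 77) = -3003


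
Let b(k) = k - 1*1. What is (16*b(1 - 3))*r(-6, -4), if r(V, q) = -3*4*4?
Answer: 2304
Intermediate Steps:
r(V, q) = -48 (r(V, q) = -12*4 = -48)
b(k) = -1 + k (b(k) = k - 1 = -1 + k)
(16*b(1 - 3))*r(-6, -4) = (16*(-1 + (1 - 3)))*(-48) = (16*(-1 - 2))*(-48) = (16*(-3))*(-48) = -48*(-48) = 2304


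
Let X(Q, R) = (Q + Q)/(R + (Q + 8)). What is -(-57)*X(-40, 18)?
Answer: 2280/7 ≈ 325.71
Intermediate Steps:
X(Q, R) = 2*Q/(8 + Q + R) (X(Q, R) = (2*Q)/(R + (8 + Q)) = (2*Q)/(8 + Q + R) = 2*Q/(8 + Q + R))
-(-57)*X(-40, 18) = -(-57)*2*(-40)/(8 - 40 + 18) = -(-57)*2*(-40)/(-14) = -(-57)*2*(-40)*(-1/14) = -(-57)*40/7 = -1*(-2280/7) = 2280/7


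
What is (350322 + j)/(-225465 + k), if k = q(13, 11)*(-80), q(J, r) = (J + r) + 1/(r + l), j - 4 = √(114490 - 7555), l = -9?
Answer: -350326/227425 - √106935/227425 ≈ -1.5418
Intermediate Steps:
j = 4 + √106935 (j = 4 + √(114490 - 7555) = 4 + √106935 ≈ 331.01)
q(J, r) = J + r + 1/(-9 + r) (q(J, r) = (J + r) + 1/(r - 9) = (J + r) + 1/(-9 + r) = J + r + 1/(-9 + r))
k = -1960 (k = ((1 + 11² - 9*13 - 9*11 + 13*11)/(-9 + 11))*(-80) = ((1 + 121 - 117 - 99 + 143)/2)*(-80) = ((½)*49)*(-80) = (49/2)*(-80) = -1960)
(350322 + j)/(-225465 + k) = (350322 + (4 + √106935))/(-225465 - 1960) = (350326 + √106935)/(-227425) = (350326 + √106935)*(-1/227425) = -350326/227425 - √106935/227425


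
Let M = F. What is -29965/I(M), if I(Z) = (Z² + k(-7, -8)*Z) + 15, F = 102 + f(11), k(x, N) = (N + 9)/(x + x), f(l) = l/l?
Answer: -419510/148633 ≈ -2.8225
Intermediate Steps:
f(l) = 1
k(x, N) = (9 + N)/(2*x) (k(x, N) = (9 + N)/((2*x)) = (9 + N)*(1/(2*x)) = (9 + N)/(2*x))
F = 103 (F = 102 + 1 = 103)
M = 103
I(Z) = 15 + Z² - Z/14 (I(Z) = (Z² + ((½)*(9 - 8)/(-7))*Z) + 15 = (Z² + ((½)*(-⅐)*1)*Z) + 15 = (Z² - Z/14) + 15 = 15 + Z² - Z/14)
-29965/I(M) = -29965/(15 + 103² - 1/14*103) = -29965/(15 + 10609 - 103/14) = -29965/148633/14 = -29965*14/148633 = -419510/148633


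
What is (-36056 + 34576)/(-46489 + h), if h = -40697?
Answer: 740/43593 ≈ 0.016975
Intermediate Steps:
(-36056 + 34576)/(-46489 + h) = (-36056 + 34576)/(-46489 - 40697) = -1480/(-87186) = -1480*(-1/87186) = 740/43593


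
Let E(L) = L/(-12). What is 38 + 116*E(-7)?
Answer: 317/3 ≈ 105.67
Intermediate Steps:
E(L) = -L/12 (E(L) = L*(-1/12) = -L/12)
38 + 116*E(-7) = 38 + 116*(-1/12*(-7)) = 38 + 116*(7/12) = 38 + 203/3 = 317/3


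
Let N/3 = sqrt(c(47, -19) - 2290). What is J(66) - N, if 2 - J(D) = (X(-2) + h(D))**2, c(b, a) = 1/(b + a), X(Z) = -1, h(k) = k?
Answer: -4223 - 3*I*sqrt(448833)/14 ≈ -4223.0 - 143.56*I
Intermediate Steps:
c(b, a) = 1/(a + b)
N = 3*I*sqrt(448833)/14 (N = 3*sqrt(1/(-19 + 47) - 2290) = 3*sqrt(1/28 - 2290) = 3*sqrt(-64119/28) = 3*(I*sqrt(448833)/14) = 3*I*sqrt(448833)/14 ≈ 143.56*I)
J(D) = 2 - (-1 + D)**2
J(66) - N = (2 - (-1 + 66)**2) - 3*I*sqrt(448833)/14 = (2 - 1*65**2) - 3*I*sqrt(448833)/14 = (2 - 1*4225) - 3*I*sqrt(448833)/14 = (2 - 4225) - 3*I*sqrt(448833)/14 = -4223 - 3*I*sqrt(448833)/14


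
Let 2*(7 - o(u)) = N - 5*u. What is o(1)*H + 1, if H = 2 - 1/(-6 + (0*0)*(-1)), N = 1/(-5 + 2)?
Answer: 395/18 ≈ 21.944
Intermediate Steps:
N = -⅓ (N = 1/(-3) = -⅓ ≈ -0.33333)
o(u) = 43/6 + 5*u/2 (o(u) = 7 - (-⅓ - 5*u)/2 = 7 + (⅙ + 5*u/2) = 43/6 + 5*u/2)
H = 13/6 (H = 2 - 1/(-6 + 0*(-1)) = 2 - 1/(-6 + 0) = 2 - 1/(-6) = 2 - 1*(-⅙) = 2 + ⅙ = 13/6 ≈ 2.1667)
o(1)*H + 1 = (43/6 + (5/2)*1)*(13/6) + 1 = (43/6 + 5/2)*(13/6) + 1 = (29/3)*(13/6) + 1 = 377/18 + 1 = 395/18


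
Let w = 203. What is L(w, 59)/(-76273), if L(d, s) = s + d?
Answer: -262/76273 ≈ -0.0034350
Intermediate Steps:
L(d, s) = d + s
L(w, 59)/(-76273) = (203 + 59)/(-76273) = 262*(-1/76273) = -262/76273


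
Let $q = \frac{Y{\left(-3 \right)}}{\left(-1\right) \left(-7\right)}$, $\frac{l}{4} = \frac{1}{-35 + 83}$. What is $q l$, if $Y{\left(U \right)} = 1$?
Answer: $\frac{1}{84} \approx 0.011905$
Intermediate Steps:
$l = \frac{1}{12}$ ($l = \frac{4}{-35 + 83} = \frac{4}{48} = 4 \cdot \frac{1}{48} = \frac{1}{12} \approx 0.083333$)
$q = \frac{1}{7}$ ($q = 1 \frac{1}{\left(-1\right) \left(-7\right)} = 1 \cdot \frac{1}{7} = \frac{1}{7} \approx 0.14286$)
$q l = \frac{1}{7} \cdot \frac{1}{12} = \frac{1}{84}$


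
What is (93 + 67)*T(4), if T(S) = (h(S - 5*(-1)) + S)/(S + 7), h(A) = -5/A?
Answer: 4960/99 ≈ 50.101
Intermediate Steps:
T(S) = (S - 5/(5 + S))/(7 + S) (T(S) = (-5/(S - 5*(-1)) + S)/(S + 7) = (-5/(S + 5) + S)/(7 + S) = (-5/(5 + S) + S)/(7 + S) = (S - 5/(5 + S))/(7 + S))
(93 + 67)*T(4) = (93 + 67)*((-5 + 4*(5 + 4))/((5 + 4)*(7 + 4))) = 160*((-5 + 4*9)/(9*11)) = 160*((1/9)*(1/11)*(-5 + 36)) = 160*((1/9)*(1/11)*31) = 160*(31/99) = 4960/99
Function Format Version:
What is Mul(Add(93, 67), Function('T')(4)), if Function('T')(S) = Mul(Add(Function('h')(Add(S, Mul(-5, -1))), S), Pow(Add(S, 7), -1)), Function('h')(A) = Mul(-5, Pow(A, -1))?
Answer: Rational(4960, 99) ≈ 50.101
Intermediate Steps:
Function('T')(S) = Mul(Pow(Add(7, S), -1), Add(S, Mul(-5, Pow(Add(5, S), -1)))) (Function('T')(S) = Mul(Add(Mul(-5, Pow(Add(S, Mul(-5, -1)), -1)), S), Pow(Add(S, 7), -1)) = Mul(Add(Mul(-5, Pow(Add(S, 5), -1)), S), Pow(Add(7, S), -1)) = Mul(Add(Mul(-5, Pow(Add(5, S), -1)), S), Pow(Add(7, S), -1)) = Mul(Add(S, Mul(-5, Pow(Add(5, S), -1))), Pow(Add(7, S), -1)) = Mul(Pow(Add(7, S), -1), Add(S, Mul(-5, Pow(Add(5, S), -1)))))
Mul(Add(93, 67), Function('T')(4)) = Mul(Add(93, 67), Mul(Pow(Add(5, 4), -1), Pow(Add(7, 4), -1), Add(-5, Mul(4, Add(5, 4))))) = Mul(160, Mul(Pow(9, -1), Pow(11, -1), Add(-5, Mul(4, 9)))) = Mul(160, Mul(Rational(1, 9), Rational(1, 11), Add(-5, 36))) = Mul(160, Mul(Rational(1, 9), Rational(1, 11), 31)) = Mul(160, Rational(31, 99)) = Rational(4960, 99)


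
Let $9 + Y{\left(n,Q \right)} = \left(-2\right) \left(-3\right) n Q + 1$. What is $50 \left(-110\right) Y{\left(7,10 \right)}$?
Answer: $-2266000$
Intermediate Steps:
$Y{\left(n,Q \right)} = -8 + 6 Q n$ ($Y{\left(n,Q \right)} = -9 + \left(\left(-2\right) \left(-3\right) n Q + 1\right) = -9 + \left(6 n Q + 1\right) = -9 + \left(6 Q n + 1\right) = -9 + \left(1 + 6 Q n\right) = -8 + 6 Q n$)
$50 \left(-110\right) Y{\left(7,10 \right)} = 50 \left(-110\right) \left(-8 + 6 \cdot 10 \cdot 7\right) = - 5500 \left(-8 + 420\right) = \left(-5500\right) 412 = -2266000$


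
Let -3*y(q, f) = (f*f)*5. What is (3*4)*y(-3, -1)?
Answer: -20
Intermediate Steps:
y(q, f) = -5*f²/3 (y(q, f) = -f*f*5/3 = -f²*5/3 = -5*f²/3)
(3*4)*y(-3, -1) = (3*4)*(-5/3*(-1)²) = 12*(-5/3*1) = 12*(-5/3) = -20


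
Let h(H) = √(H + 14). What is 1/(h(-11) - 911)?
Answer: -911/829918 - √3/829918 ≈ -0.0010998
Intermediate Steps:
h(H) = √(14 + H)
1/(h(-11) - 911) = 1/(√(14 - 11) - 911) = 1/(√3 - 911) = 1/(-911 + √3)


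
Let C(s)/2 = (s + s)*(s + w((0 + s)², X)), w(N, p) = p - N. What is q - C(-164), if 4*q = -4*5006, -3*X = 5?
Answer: -53272378/3 ≈ -1.7757e+7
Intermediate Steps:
X = -5/3 (X = -⅓*5 = -5/3 ≈ -1.6667)
C(s) = 4*s*(-5/3 + s - s²) (C(s) = 2*((s + s)*(s + (-5/3 - (0 + s)²))) = 2*((2*s)*(s + (-5/3 - s²))) = 2*((2*s)*(-5/3 + s - s²)) = 2*(2*s*(-5/3 + s - s²)) = 4*s*(-5/3 + s - s²))
q = -5006 (q = (-4*5006)/4 = (¼)*(-20024) = -5006)
q - C(-164) = -5006 - 4*(-164)*(-5 - 3*(-164)² + 3*(-164))/3 = -5006 - 4*(-164)*(-5 - 3*26896 - 492)/3 = -5006 - 4*(-164)*(-5 - 80688 - 492)/3 = -5006 - 4*(-164)*(-81185)/3 = -5006 - 1*53257360/3 = -5006 - 53257360/3 = -53272378/3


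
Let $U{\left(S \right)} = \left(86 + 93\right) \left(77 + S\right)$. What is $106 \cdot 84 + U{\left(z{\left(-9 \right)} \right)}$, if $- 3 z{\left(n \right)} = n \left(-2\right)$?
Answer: $21613$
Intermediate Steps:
$z{\left(n \right)} = \frac{2 n}{3}$ ($z{\left(n \right)} = - \frac{n \left(-2\right)}{3} = - \frac{\left(-2\right) n}{3} = \frac{2 n}{3}$)
$U{\left(S \right)} = 13783 + 179 S$ ($U{\left(S \right)} = 179 \left(77 + S\right) = 13783 + 179 S$)
$106 \cdot 84 + U{\left(z{\left(-9 \right)} \right)} = 106 \cdot 84 + \left(13783 + 179 \cdot \frac{2}{3} \left(-9\right)\right) = 8904 + \left(13783 + 179 \left(-6\right)\right) = 8904 + \left(13783 - 1074\right) = 8904 + 12709 = 21613$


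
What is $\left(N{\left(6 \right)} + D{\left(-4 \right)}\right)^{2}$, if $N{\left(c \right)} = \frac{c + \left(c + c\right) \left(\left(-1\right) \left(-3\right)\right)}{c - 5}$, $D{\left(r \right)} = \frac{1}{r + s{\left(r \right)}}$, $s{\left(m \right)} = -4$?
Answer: $\frac{112225}{64} \approx 1753.5$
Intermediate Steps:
$D{\left(r \right)} = \frac{1}{-4 + r}$ ($D{\left(r \right)} = \frac{1}{r - 4} = \frac{1}{-4 + r}$)
$N{\left(c \right)} = \frac{7 c}{-5 + c}$ ($N{\left(c \right)} = \frac{c + 2 c 3}{-5 + c} = \frac{c + 6 c}{-5 + c} = \frac{7 c}{-5 + c}$)
$\left(N{\left(6 \right)} + D{\left(-4 \right)}\right)^{2} = \left(7 \cdot 6 \frac{1}{-5 + 6} + \frac{1}{-4 - 4}\right)^{2} = \left(7 \cdot 6 \cdot 1^{-1} + \frac{1}{-8}\right)^{2} = \left(7 \cdot 6 \cdot 1 - \frac{1}{8}\right)^{2} = \left(42 - \frac{1}{8}\right)^{2} = \left(\frac{335}{8}\right)^{2} = \frac{112225}{64}$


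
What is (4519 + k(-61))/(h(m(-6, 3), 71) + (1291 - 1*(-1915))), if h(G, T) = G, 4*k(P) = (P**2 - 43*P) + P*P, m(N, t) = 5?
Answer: 28141/12844 ≈ 2.1910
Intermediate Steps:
k(P) = P**2/2 - 43*P/4 (k(P) = ((P**2 - 43*P) + P*P)/4 = ((P**2 - 43*P) + P**2)/4 = (-43*P + 2*P**2)/4 = P**2/2 - 43*P/4)
(4519 + k(-61))/(h(m(-6, 3), 71) + (1291 - 1*(-1915))) = (4519 + (1/4)*(-61)*(-43 + 2*(-61)))/(5 + (1291 - 1*(-1915))) = (4519 + (1/4)*(-61)*(-43 - 122))/(5 + (1291 + 1915)) = (4519 + (1/4)*(-61)*(-165))/(5 + 3206) = (4519 + 10065/4)/3211 = (28141/4)*(1/3211) = 28141/12844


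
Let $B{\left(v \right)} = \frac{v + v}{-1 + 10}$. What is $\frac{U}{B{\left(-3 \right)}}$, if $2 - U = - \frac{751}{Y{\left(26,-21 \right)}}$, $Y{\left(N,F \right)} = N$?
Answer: $- \frac{2409}{52} \approx -46.327$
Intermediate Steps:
$U = \frac{803}{26}$ ($U = 2 - - \frac{751}{26} = 2 + \frac{751}{26} = \frac{803}{26} \approx 30.885$)
$B{\left(v \right)} = \frac{2 v}{9}$
$\frac{U}{B{\left(-3 \right)}} = \frac{803}{26 \cdot \frac{2}{9} \left(-3\right)} = \frac{803}{26 \left(- \frac{2}{3}\right)} = \frac{803}{26} \left(- \frac{3}{2}\right) = - \frac{2409}{52}$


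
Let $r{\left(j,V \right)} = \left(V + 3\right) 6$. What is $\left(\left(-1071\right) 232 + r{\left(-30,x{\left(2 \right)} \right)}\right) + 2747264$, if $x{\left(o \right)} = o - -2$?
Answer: $2498834$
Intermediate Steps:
$x{\left(o \right)} = 2 + o$ ($x{\left(o \right)} = o + 2 = 2 + o$)
$r{\left(j,V \right)} = 18 + 6 V$ ($r{\left(j,V \right)} = \left(3 + V\right) 6 = 18 + 6 V$)
$\left(\left(-1071\right) 232 + r{\left(-30,x{\left(2 \right)} \right)}\right) + 2747264 = \left(\left(-1071\right) 232 + \left(18 + 6 \left(2 + 2\right)\right)\right) + 2747264 = \left(-248472 + \left(18 + 6 \cdot 4\right)\right) + 2747264 = \left(-248472 + \left(18 + 24\right)\right) + 2747264 = \left(-248472 + 42\right) + 2747264 = -248430 + 2747264 = 2498834$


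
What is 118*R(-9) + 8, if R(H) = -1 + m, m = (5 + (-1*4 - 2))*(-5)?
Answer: 480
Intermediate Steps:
m = 5 (m = (5 + (-4 - 2))*(-5) = (5 - 6)*(-5) = -1*(-5) = 5)
R(H) = 4 (R(H) = -1 + 5 = 4)
118*R(-9) + 8 = 118*4 + 8 = 472 + 8 = 480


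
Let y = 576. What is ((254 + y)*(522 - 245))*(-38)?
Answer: -8736580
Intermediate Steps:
((254 + y)*(522 - 245))*(-38) = ((254 + 576)*(522 - 245))*(-38) = (830*277)*(-38) = 229910*(-38) = -8736580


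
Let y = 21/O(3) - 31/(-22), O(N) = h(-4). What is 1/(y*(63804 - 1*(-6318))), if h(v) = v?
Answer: -22/5925309 ≈ -3.7129e-6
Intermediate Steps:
O(N) = -4
y = -169/44 (y = 21/(-4) - 31/(-22) = 21*(-1/4) - 31*(-1/22) = -21/4 + 31/22 = -169/44 ≈ -3.8409)
1/(y*(63804 - 1*(-6318))) = 1/(-169*(63804 - 1*(-6318))/44) = 1/(-169*(63804 + 6318)/44) = 1/(-169/44*70122) = 1/(-5925309/22) = -22/5925309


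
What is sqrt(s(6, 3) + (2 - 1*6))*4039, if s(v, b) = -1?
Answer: 4039*I*sqrt(5) ≈ 9031.5*I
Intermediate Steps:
sqrt(s(6, 3) + (2 - 1*6))*4039 = sqrt(-1 + (2 - 1*6))*4039 = sqrt(-1 + (2 - 6))*4039 = sqrt(-1 - 4)*4039 = sqrt(-5)*4039 = (I*sqrt(5))*4039 = 4039*I*sqrt(5)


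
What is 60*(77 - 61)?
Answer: 960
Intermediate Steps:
60*(77 - 61) = 60*16 = 960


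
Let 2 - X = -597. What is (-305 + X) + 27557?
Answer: 27851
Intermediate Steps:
X = 599 (X = 2 - 1*(-597) = 2 + 597 = 599)
(-305 + X) + 27557 = (-305 + 599) + 27557 = 294 + 27557 = 27851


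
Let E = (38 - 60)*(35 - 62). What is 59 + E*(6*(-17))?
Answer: -60529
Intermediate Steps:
E = 594 (E = -22*(-27) = 594)
59 + E*(6*(-17)) = 59 + 594*(6*(-17)) = 59 + 594*(-102) = 59 - 60588 = -60529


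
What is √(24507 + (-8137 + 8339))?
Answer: √24709 ≈ 157.19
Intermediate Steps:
√(24507 + (-8137 + 8339)) = √(24507 + 202) = √24709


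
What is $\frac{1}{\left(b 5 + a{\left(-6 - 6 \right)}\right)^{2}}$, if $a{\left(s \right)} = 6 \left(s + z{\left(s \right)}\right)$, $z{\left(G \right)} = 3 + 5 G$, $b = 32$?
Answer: $\frac{1}{64516} \approx 1.55 \cdot 10^{-5}$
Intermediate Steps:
$a{\left(s \right)} = 18 + 36 s$ ($a{\left(s \right)} = 6 \left(s + \left(3 + 5 s\right)\right) = 6 \left(3 + 6 s\right) = 18 + 36 s$)
$\frac{1}{\left(b 5 + a{\left(-6 - 6 \right)}\right)^{2}} = \frac{1}{\left(32 \cdot 5 + \left(18 + 36 \left(-6 - 6\right)\right)\right)^{2}} = \frac{1}{\left(160 + \left(18 + 36 \left(-12\right)\right)\right)^{2}} = \frac{1}{\left(160 + \left(18 - 432\right)\right)^{2}} = \frac{1}{\left(160 - 414\right)^{2}} = \frac{1}{\left(-254\right)^{2}} = \frac{1}{64516}$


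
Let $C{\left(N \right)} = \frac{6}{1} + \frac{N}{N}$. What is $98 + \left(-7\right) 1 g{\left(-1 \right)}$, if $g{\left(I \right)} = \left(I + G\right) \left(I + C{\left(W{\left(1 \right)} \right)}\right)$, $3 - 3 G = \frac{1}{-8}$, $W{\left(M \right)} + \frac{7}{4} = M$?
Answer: $\frac{385}{4} \approx 96.25$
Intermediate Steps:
$W{\left(M \right)} = - \frac{7}{4} + M$
$C{\left(N \right)} = 7$ ($C{\left(N \right)} = 6 \cdot 1 + 1 = 6 + 1 = 7$)
$G = \frac{25}{24}$ ($G = 1 - \frac{1}{3 \left(-8\right)} = 1 - - \frac{1}{24} = 1 + \frac{1}{24} = \frac{25}{24} \approx 1.0417$)
$g{\left(I \right)} = \left(7 + I\right) \left(\frac{25}{24} + I\right)$ ($g{\left(I \right)} = \left(I + \frac{25}{24}\right) \left(I + 7\right) = \left(\frac{25}{24} + I\right) \left(7 + I\right) = \left(7 + I\right) \left(\frac{25}{24} + I\right)$)
$98 + \left(-7\right) 1 g{\left(-1 \right)} = 98 + \left(-7\right) 1 \left(\frac{175}{24} + \left(-1\right)^{2} + \frac{193}{24} \left(-1\right)\right) = 98 - 7 \left(\frac{175}{24} + 1 - \frac{193}{24}\right) = 98 - \frac{7}{4} = \frac{385}{4}$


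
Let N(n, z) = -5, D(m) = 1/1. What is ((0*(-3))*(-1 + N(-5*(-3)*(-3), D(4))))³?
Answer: 0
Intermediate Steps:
D(m) = 1
((0*(-3))*(-1 + N(-5*(-3)*(-3), D(4))))³ = ((0*(-3))*(-1 - 5))³ = (0*(-6))³ = 0³ = 0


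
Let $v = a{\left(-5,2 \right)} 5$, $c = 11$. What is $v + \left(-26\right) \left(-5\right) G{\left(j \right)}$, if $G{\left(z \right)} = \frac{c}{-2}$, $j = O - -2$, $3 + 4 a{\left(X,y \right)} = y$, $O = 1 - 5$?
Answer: $- \frac{2865}{4} \approx -716.25$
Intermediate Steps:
$O = -4$ ($O = 1 - 5 = -4$)
$a{\left(X,y \right)} = - \frac{3}{4} + \frac{y}{4}$
$j = -2$ ($j = -4 - -2 = -4 + 2 = -2$)
$G{\left(z \right)} = - \frac{11}{2}$ ($G{\left(z \right)} = \frac{11}{-2} = 11 \left(- \frac{1}{2}\right) = - \frac{11}{2}$)
$v = - \frac{5}{4}$ ($v = \left(- \frac{3}{4} + \frac{1}{4} \cdot 2\right) 5 = \left(- \frac{3}{4} + \frac{1}{2}\right) 5 = \left(- \frac{1}{4}\right) 5 = - \frac{5}{4} \approx -1.25$)
$v + \left(-26\right) \left(-5\right) G{\left(j \right)} = - \frac{5}{4} + \left(-26\right) \left(-5\right) \left(- \frac{11}{2}\right) = - \frac{5}{4} + 130 \left(- \frac{11}{2}\right) = - \frac{5}{4} - 715 = - \frac{2865}{4}$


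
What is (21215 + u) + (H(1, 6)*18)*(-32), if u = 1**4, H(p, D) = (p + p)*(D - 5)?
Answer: 20064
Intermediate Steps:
H(p, D) = 2*p*(-5 + D) (H(p, D) = (2*p)*(-5 + D) = 2*p*(-5 + D))
u = 1
(21215 + u) + (H(1, 6)*18)*(-32) = (21215 + 1) + ((2*1*(-5 + 6))*18)*(-32) = 21216 + ((2*1*1)*18)*(-32) = 21216 + (2*18)*(-32) = 21216 + 36*(-32) = 21216 - 1152 = 20064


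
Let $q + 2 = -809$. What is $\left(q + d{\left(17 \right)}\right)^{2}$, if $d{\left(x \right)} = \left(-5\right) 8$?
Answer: $724201$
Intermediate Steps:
$q = -811$ ($q = -2 - 809 = -811$)
$d{\left(x \right)} = -40$
$\left(q + d{\left(17 \right)}\right)^{2} = \left(-811 - 40\right)^{2} = \left(-851\right)^{2} = 724201$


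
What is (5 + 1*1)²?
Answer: 36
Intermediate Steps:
(5 + 1*1)² = (5 + 1)² = 6² = 36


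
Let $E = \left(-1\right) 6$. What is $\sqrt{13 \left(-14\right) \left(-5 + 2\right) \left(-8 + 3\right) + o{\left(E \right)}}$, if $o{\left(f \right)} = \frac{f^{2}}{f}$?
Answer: $12 i \sqrt{19} \approx 52.307 i$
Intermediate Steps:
$E = -6$
$o{\left(f \right)} = f$
$\sqrt{13 \left(-14\right) \left(-5 + 2\right) \left(-8 + 3\right) + o{\left(E \right)}} = \sqrt{13 \left(-14\right) \left(-5 + 2\right) \left(-8 + 3\right) - 6} = \sqrt{- 182 \left(\left(-3\right) \left(-5\right)\right) - 6} = \sqrt{\left(-182\right) 15 - 6} = \sqrt{-2730 - 6} = \sqrt{-2736} = 12 i \sqrt{19}$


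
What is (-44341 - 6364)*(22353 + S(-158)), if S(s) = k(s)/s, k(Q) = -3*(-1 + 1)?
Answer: -1133408865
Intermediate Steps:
k(Q) = 0 (k(Q) = -3*0 = 0)
S(s) = 0 (S(s) = 0/s = 0)
(-44341 - 6364)*(22353 + S(-158)) = (-44341 - 6364)*(22353 + 0) = -50705*22353 = -1133408865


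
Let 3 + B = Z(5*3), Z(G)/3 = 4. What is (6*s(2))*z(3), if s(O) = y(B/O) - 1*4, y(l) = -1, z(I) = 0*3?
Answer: 0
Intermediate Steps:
Z(G) = 12 (Z(G) = 3*4 = 12)
B = 9 (B = -3 + 12 = 9)
z(I) = 0
s(O) = -5 (s(O) = -1 - 1*4 = -1 - 4 = -5)
(6*s(2))*z(3) = (6*(-5))*0 = -30*0 = 0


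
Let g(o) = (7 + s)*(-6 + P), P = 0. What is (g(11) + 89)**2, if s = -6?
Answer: 6889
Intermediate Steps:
g(o) = -6 (g(o) = (7 - 6)*(-6 + 0) = 1*(-6) = -6)
(g(11) + 89)**2 = (-6 + 89)**2 = 83**2 = 6889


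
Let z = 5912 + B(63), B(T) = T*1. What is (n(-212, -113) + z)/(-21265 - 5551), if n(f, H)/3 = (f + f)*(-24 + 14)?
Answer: -18695/26816 ≈ -0.69716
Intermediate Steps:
n(f, H) = -60*f (n(f, H) = 3*((f + f)*(-24 + 14)) = 3*((2*f)*(-10)) = 3*(-20*f) = -60*f)
B(T) = T
z = 5975 (z = 5912 + 63 = 5975)
(n(-212, -113) + z)/(-21265 - 5551) = (-60*(-212) + 5975)/(-21265 - 5551) = (12720 + 5975)/(-26816) = 18695*(-1/26816) = -18695/26816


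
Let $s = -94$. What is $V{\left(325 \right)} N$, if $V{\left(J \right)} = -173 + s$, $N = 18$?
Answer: $-4806$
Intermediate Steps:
$V{\left(J \right)} = -267$ ($V{\left(J \right)} = -173 - 94 = -267$)
$V{\left(325 \right)} N = \left(-267\right) 18 = -4806$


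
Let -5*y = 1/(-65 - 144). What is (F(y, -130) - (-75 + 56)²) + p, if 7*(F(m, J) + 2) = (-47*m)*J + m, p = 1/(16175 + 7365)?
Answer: -161981717/447260 ≈ -362.16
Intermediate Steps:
y = 1/1045 (y = -1/(5*(-65 - 144)) = -⅕/(-209) = -⅕*(-1/209) = 1/1045 ≈ 0.00095694)
p = 1/23540 ≈ 4.2481e-5
F(m, J) = -2 + m/7 - 47*J*m/7 (F(m, J) = -2 + ((-47*m)*J + m)/7 = -2 + (-47*J*m + m)/7 = -2 + (m - 47*J*m)/7 = -2 + (m/7 - 47*J*m/7) = -2 + m/7 - 47*J*m/7)
(F(y, -130) - (-75 + 56)²) + p = ((-2 + (⅐)*(1/1045) - 47/7*(-130)*1/1045) - (-75 + 56)²) + 1/23540 = ((-2 + 1/7315 + 1222/1463) - 1*(-19)²) + 1/23540 = (-1217/1045 - 1*361) + 1/23540 = (-1217/1045 - 361) + 1/23540 = -378462/1045 + 1/23540 = -161981717/447260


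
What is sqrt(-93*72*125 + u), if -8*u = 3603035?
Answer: I*sqrt(20598070)/4 ≈ 1134.6*I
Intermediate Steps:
u = -3603035/8 (u = -1/8*3603035 = -3603035/8 ≈ -4.5038e+5)
sqrt(-93*72*125 + u) = sqrt(-93*72*125 - 3603035/8) = sqrt(-6696*125 - 3603035/8) = sqrt(-837000 - 3603035/8) = sqrt(-10299035/8) = I*sqrt(20598070)/4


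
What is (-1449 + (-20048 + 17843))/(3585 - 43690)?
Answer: 3654/40105 ≈ 0.091111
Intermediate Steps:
(-1449 + (-20048 + 17843))/(3585 - 43690) = (-1449 - 2205)/(-40105) = -3654*(-1/40105) = 3654/40105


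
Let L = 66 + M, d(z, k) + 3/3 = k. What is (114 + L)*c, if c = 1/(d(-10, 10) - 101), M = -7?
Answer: -173/92 ≈ -1.8804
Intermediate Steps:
d(z, k) = -1 + k
L = 59 (L = 66 - 7 = 59)
c = -1/92 (c = 1/((-1 + 10) - 101) = 1/(9 - 101) = 1/(-92) = -1/92 ≈ -0.010870)
(114 + L)*c = (114 + 59)*(-1/92) = 173*(-1/92) = -173/92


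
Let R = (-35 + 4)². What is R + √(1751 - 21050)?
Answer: 961 + I*√19299 ≈ 961.0 + 138.92*I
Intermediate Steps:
R = 961 (R = (-31)² = 961)
R + √(1751 - 21050) = 961 + √(1751 - 21050) = 961 + √(-19299) = 961 + I*√19299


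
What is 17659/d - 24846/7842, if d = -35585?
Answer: -170437798/46509595 ≈ -3.6646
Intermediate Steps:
17659/d - 24846/7842 = 17659/(-35585) - 24846/7842 = 17659*(-1/35585) - 24846*1/7842 = -17659/35585 - 4141/1307 = -170437798/46509595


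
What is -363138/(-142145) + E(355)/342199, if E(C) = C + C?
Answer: 124366383412/48641876855 ≈ 2.5568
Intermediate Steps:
E(C) = 2*C
-363138/(-142145) + E(355)/342199 = -363138/(-142145) + (2*355)/342199 = -363138*(-1/142145) + 710*(1/342199) = 363138/142145 + 710/342199 = 124366383412/48641876855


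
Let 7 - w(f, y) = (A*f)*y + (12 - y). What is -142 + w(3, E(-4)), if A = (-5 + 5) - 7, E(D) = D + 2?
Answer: -191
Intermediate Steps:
E(D) = 2 + D
A = -7 (A = 0 - 7 = -7)
w(f, y) = -5 + y + 7*f*y (w(f, y) = 7 - ((-7*f)*y + (12 - y)) = 7 - (-7*f*y + (12 - y)) = 7 - (12 - y - 7*f*y) = 7 + (-12 + y + 7*f*y) = -5 + y + 7*f*y)
-142 + w(3, E(-4)) = -142 + (-5 + (2 - 4) + 7*3*(2 - 4)) = -142 + (-5 - 2 + 7*3*(-2)) = -142 + (-5 - 2 - 42) = -142 - 49 = -191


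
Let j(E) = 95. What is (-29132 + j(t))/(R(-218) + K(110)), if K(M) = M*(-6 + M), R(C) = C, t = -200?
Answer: -29037/11222 ≈ -2.5875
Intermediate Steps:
(-29132 + j(t))/(R(-218) + K(110)) = (-29132 + 95)/(-218 + 110*(-6 + 110)) = -29037/(-218 + 110*104) = -29037/(-218 + 11440) = -29037/11222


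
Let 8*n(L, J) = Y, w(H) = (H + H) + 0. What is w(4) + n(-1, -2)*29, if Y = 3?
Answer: 151/8 ≈ 18.875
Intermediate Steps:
w(H) = 2*H (w(H) = 2*H + 0 = 2*H)
n(L, J) = 3/8 (n(L, J) = (1/8)*3 = 3/8)
w(4) + n(-1, -2)*29 = 2*4 + (3/8)*29 = 8 + 87/8 = 151/8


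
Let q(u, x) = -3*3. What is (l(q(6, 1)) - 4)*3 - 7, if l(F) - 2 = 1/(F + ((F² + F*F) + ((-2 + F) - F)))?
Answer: -1960/151 ≈ -12.980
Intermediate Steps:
q(u, x) = -9
l(F) = 2 + 1/(-2 + F + 2*F²) (l(F) = 2 + 1/(F + ((F² + F*F) + ((-2 + F) - F))) = 2 + 1/(F + ((F² + F²) - 2)) = 2 + 1/(F + (2*F² - 2)) = 2 + 1/(F + (-2 + 2*F²)) = 2 + 1/(-2 + F + 2*F²))
(l(q(6, 1)) - 4)*3 - 7 = ((-3 + 2*(-9) + 4*(-9)²)/(-2 - 9 + 2*(-9)²) - 4)*3 - 7 = ((-3 - 18 + 4*81)/(-2 - 9 + 2*81) - 4)*3 - 7 = ((-3 - 18 + 324)/(-2 - 9 + 162) - 4)*3 - 7 = (303/151 - 4)*3 - 7 = -301/151*3 - 7 = -903/151 - 7 = -1960/151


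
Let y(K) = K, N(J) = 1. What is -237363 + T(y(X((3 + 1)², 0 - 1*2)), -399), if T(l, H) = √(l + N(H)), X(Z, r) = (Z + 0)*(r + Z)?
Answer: -237348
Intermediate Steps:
X(Z, r) = Z*(Z + r)
T(l, H) = √(1 + l) (T(l, H) = √(l + 1) = √(1 + l))
-237363 + T(y(X((3 + 1)², 0 - 1*2)), -399) = -237363 + √(1 + (3 + 1)²*((3 + 1)² + (0 - 1*2))) = -237363 + √(1 + 4²*(4² + (0 - 2))) = -237363 + √(1 + 16*(16 - 2)) = -237363 + √(1 + 16*14) = -237363 + √(1 + 224) = -237363 + √225 = -237363 + 15 = -237348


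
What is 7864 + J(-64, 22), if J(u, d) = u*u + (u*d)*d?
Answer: -19016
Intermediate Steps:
J(u, d) = u² + u*d² (J(u, d) = u² + (d*u)*d = u² + u*d²)
7864 + J(-64, 22) = 7864 - 64*(-64 + 22²) = 7864 - 64*(-64 + 484) = 7864 - 64*420 = 7864 - 26880 = -19016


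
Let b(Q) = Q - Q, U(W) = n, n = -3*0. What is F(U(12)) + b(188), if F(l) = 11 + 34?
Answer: 45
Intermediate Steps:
n = 0
U(W) = 0
b(Q) = 0
F(l) = 45
F(U(12)) + b(188) = 45 + 0 = 45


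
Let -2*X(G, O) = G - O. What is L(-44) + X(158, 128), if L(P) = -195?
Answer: -210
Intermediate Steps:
X(G, O) = O/2 - G/2 (X(G, O) = -(G - O)/2 = O/2 - G/2)
L(-44) + X(158, 128) = -195 + ((½)*128 - ½*158) = -195 + (64 - 79) = -195 - 15 = -210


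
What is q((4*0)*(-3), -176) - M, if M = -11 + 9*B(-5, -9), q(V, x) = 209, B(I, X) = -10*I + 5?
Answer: -275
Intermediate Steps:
B(I, X) = 5 - 10*I
M = 484 (M = -11 + 9*(5 - 10*(-5)) = -11 + 9*(5 + 50) = -11 + 9*55 = -11 + 495 = 484)
q((4*0)*(-3), -176) - M = 209 - 1*484 = 209 - 484 = -275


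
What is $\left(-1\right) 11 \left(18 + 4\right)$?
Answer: $-242$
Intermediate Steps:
$\left(-1\right) 11 \left(18 + 4\right) = \left(-11\right) 22 = -242$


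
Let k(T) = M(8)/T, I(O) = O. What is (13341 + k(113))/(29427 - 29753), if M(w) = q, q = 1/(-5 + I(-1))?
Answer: -9045197/221028 ≈ -40.923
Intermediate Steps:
q = -1/6 (q = 1/(-5 - 1) = 1/(-6) = -1/6 ≈ -0.16667)
M(w) = -1/6
k(T) = -1/(6*T)
(13341 + k(113))/(29427 - 29753) = (13341 - 1/6/113)/(29427 - 29753) = (13341 - 1/6*1/113)/(-326) = (13341 - 1/678)*(-1/326) = (9045197/678)*(-1/326) = -9045197/221028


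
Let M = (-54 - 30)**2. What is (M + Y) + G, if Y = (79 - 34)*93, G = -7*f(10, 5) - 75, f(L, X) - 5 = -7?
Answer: 11180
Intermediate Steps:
f(L, X) = -2 (f(L, X) = 5 - 7 = -2)
M = 7056 (M = (-84)**2 = 7056)
G = -61 (G = -7*(-2) - 75 = 14 - 75 = -61)
Y = 4185 (Y = 45*93 = 4185)
(M + Y) + G = (7056 + 4185) - 61 = 11241 - 61 = 11180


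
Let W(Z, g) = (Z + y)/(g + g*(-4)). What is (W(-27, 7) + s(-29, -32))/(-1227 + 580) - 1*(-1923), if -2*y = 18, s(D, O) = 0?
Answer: 8709255/4529 ≈ 1923.0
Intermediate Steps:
y = -9 (y = -½*18 = -9)
W(Z, g) = -(-9 + Z)/(3*g) (W(Z, g) = (Z - 9)/(g + g*(-4)) = (-9 + Z)/(g - 4*g) = (-9 + Z)/((-3*g)) = (-9 + Z)*(-1/(3*g)) = -(-9 + Z)/(3*g))
(W(-27, 7) + s(-29, -32))/(-1227 + 580) - 1*(-1923) = ((⅓)*(9 - 1*(-27))/7 + 0)/(-1227 + 580) - 1*(-1923) = ((⅓)*(⅐)*(9 + 27) + 0)/(-647) + 1923 = ((⅓)*(⅐)*36 + 0)*(-1/647) + 1923 = (12/7 + 0)*(-1/647) + 1923 = (12/7)*(-1/647) + 1923 = -12/4529 + 1923 = 8709255/4529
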